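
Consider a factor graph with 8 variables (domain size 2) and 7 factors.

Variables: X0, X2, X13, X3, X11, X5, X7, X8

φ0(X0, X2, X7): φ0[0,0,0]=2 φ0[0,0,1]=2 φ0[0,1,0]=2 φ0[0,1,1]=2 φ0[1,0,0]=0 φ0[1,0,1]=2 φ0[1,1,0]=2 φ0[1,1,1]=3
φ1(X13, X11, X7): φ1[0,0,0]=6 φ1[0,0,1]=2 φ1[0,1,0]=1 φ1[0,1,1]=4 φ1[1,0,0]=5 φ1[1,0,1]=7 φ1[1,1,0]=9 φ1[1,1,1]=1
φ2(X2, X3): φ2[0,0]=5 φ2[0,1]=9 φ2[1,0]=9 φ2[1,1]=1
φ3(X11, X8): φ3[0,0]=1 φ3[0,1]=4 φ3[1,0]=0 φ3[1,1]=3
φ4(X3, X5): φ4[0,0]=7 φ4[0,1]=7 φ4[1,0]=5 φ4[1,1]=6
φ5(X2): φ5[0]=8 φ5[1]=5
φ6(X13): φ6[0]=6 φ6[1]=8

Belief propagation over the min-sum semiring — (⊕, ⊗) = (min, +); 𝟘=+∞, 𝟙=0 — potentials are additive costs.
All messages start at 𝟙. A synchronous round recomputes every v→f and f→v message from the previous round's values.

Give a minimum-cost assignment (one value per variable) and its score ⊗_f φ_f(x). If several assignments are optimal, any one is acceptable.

init: all messages = 𝟙 over 2 values
r1 m[φ0→X0] = [2, 0]
r1 m[φ0→X2] = [0, 2]
r1 m[φ0→X7] = [0, 2]
r1 m[φ1→X13] = [1, 1]
r1 m[φ1→X11] = [2, 1]
r1 m[φ1→X7] = [1, 1]
r1 m[φ2→X2] = [5, 1]
r1 m[φ2→X3] = [5, 1]
r1 m[φ3→X11] = [1, 0]
r1 m[φ3→X8] = [0, 3]
r1 m[φ4→X3] = [7, 5]
r1 m[φ4→X5] = [5, 6]
r1 m[φ5→X2] = [8, 5]
r1 m[φ6→X13] = [6, 8]
r1 m[X0→φ0] = [0, 0]
r1 m[X2→φ0] = [0, 0]
r1 m[X2→φ2] = [0, 0]
r1 m[X2→φ5] = [0, 0]
r1 m[X13→φ1] = [0, 0]
r1 m[X13→φ6] = [0, 0]
r1 m[X3→φ2] = [0, 0]
r1 m[X3→φ4] = [0, 0]
r1 m[X11→φ1] = [0, 0]
r1 m[X11→φ3] = [0, 0]
r1 m[X5→φ4] = [0, 0]
r1 m[X7→φ0] = [0, 0]
r1 m[X7→φ1] = [0, 0]
r1 m[X8→φ3] = [0, 0]
r2 m[φ0→X0] = [2, 0]
r2 m[φ0→X2] = [0, 2]
r2 m[φ0→X7] = [0, 2]
r2 m[φ1→X13] = [1, 1]
r2 m[φ1→X11] = [2, 1]
r2 m[φ1→X7] = [1, 1]
r2 m[φ2→X2] = [5, 1]
r2 m[φ2→X3] = [5, 1]
r2 m[φ3→X11] = [1, 0]
r2 m[φ3→X8] = [0, 3]
r2 m[φ4→X3] = [7, 5]
r2 m[φ4→X5] = [5, 6]
r2 m[φ5→X2] = [8, 5]
r2 m[φ6→X13] = [6, 8]
r2 m[X0→φ0] = [0, 0]
r2 m[X2→φ0] = [13, 6]
r2 m[X2→φ2] = [8, 7]
r2 m[X2→φ5] = [5, 3]
r2 m[X13→φ1] = [6, 8]
r2 m[X13→φ6] = [1, 1]
r2 m[X3→φ2] = [7, 5]
r2 m[X3→φ4] = [5, 1]
r2 m[X11→φ1] = [1, 0]
r2 m[X11→φ3] = [2, 1]
r2 m[X5→φ4] = [0, 0]
r2 m[X7→φ0] = [1, 1]
r2 m[X7→φ1] = [0, 2]
r2 m[X8→φ3] = [0, 0]
r3 m[φ0→X0] = [9, 9]
r3 m[φ0→X2] = [1, 3]
r3 m[φ0→X7] = [8, 8]
r3 m[φ1→X13] = [1, 3]
r3 m[φ1→X11] = [10, 7]
r3 m[φ1→X7] = [7, 9]
r3 m[φ2→X2] = [12, 6]
r3 m[φ2→X3] = [13, 8]
r3 m[φ3→X11] = [1, 0]
r3 m[φ3→X8] = [1, 4]
r3 m[φ4→X3] = [7, 5]
r3 m[φ4→X5] = [6, 7]
r3 m[φ5→X2] = [8, 5]
r3 m[φ6→X13] = [6, 8]
r3 m[X0→φ0] = [0, 0]
r3 m[X2→φ0] = [13, 6]
r3 m[X2→φ2] = [8, 7]
r3 m[X2→φ5] = [5, 3]
r3 m[X13→φ1] = [6, 8]
r3 m[X13→φ6] = [1, 1]
r3 m[X3→φ2] = [7, 5]
r3 m[X3→φ4] = [5, 1]
r3 m[X11→φ1] = [1, 0]
r3 m[X11→φ3] = [2, 1]
r3 m[X5→φ4] = [0, 0]
r3 m[X7→φ0] = [1, 1]
r3 m[X7→φ1] = [0, 2]
r3 m[X8→φ3] = [0, 0]
r4 m[φ0→X0] = [9, 9]
r4 m[φ0→X2] = [1, 3]
r4 m[φ0→X7] = [8, 8]
r4 m[φ1→X13] = [1, 3]
r4 m[φ1→X11] = [10, 7]
r4 m[φ1→X7] = [7, 9]
r4 m[φ2→X2] = [12, 6]
r4 m[φ2→X3] = [13, 8]
r4 m[φ3→X11] = [1, 0]
r4 m[φ3→X8] = [1, 4]
r4 m[φ4→X3] = [7, 5]
r4 m[φ4→X5] = [6, 7]
r4 m[φ5→X2] = [8, 5]
r4 m[φ6→X13] = [6, 8]
r4 m[X0→φ0] = [0, 0]
r4 m[X2→φ0] = [20, 11]
r4 m[X2→φ2] = [9, 8]
r4 m[X2→φ5] = [13, 9]
r4 m[X13→φ1] = [6, 8]
r4 m[X13→φ6] = [1, 3]
r4 m[X3→φ2] = [7, 5]
r4 m[X3→φ4] = [13, 8]
r4 m[X11→φ1] = [1, 0]
r4 m[X11→φ3] = [10, 7]
r4 m[X5→φ4] = [0, 0]
r4 m[X7→φ0] = [7, 9]
r4 m[X7→φ1] = [8, 8]
r4 m[X8→φ3] = [0, 0]
r5 m[φ0→X0] = [20, 20]
r5 m[φ0→X2] = [7, 9]
r5 m[φ0→X7] = [13, 13]
r5 m[φ1→X13] = [9, 9]
r5 m[φ1→X11] = [16, 15]
r5 m[φ1→X7] = [7, 9]
r5 m[φ2→X2] = [12, 6]
r5 m[φ2→X3] = [14, 9]
r5 m[φ3→X11] = [1, 0]
r5 m[φ3→X8] = [7, 10]
r5 m[φ4→X3] = [7, 5]
r5 m[φ4→X5] = [13, 14]
r5 m[φ5→X2] = [8, 5]
r5 m[φ6→X13] = [6, 8]
r5 m[X0→φ0] = [0, 0]
r5 m[X2→φ0] = [20, 11]
r5 m[X2→φ2] = [9, 8]
r5 m[X2→φ5] = [13, 9]
r5 m[X13→φ1] = [6, 8]
r5 m[X13→φ6] = [1, 3]
r5 m[X3→φ2] = [7, 5]
r5 m[X3→φ4] = [13, 8]
r5 m[X11→φ1] = [1, 0]
r5 m[X11→φ3] = [10, 7]
r5 m[X5→φ4] = [0, 0]
r5 m[X7→φ0] = [7, 9]
r5 m[X7→φ1] = [8, 8]
r5 m[X8→φ3] = [0, 0]
r6 m[φ0→X0] = [20, 20]
r6 m[φ0→X2] = [7, 9]
r6 m[φ0→X7] = [13, 13]
r6 m[φ1→X13] = [9, 9]
r6 m[φ1→X11] = [16, 15]
r6 m[φ1→X7] = [7, 9]
r6 m[φ2→X2] = [12, 6]
r6 m[φ2→X3] = [14, 9]
r6 m[φ3→X11] = [1, 0]
r6 m[φ3→X8] = [7, 10]
r6 m[φ4→X3] = [7, 5]
r6 m[φ4→X5] = [13, 14]
r6 m[φ5→X2] = [8, 5]
r6 m[φ6→X13] = [6, 8]
r6 m[X0→φ0] = [0, 0]
r6 m[X2→φ0] = [20, 11]
r6 m[X2→φ2] = [15, 14]
r6 m[X2→φ5] = [19, 15]
r6 m[X13→φ1] = [6, 8]
r6 m[X13→φ6] = [9, 9]
r6 m[X3→φ2] = [7, 5]
r6 m[X3→φ4] = [14, 9]
r6 m[X11→φ1] = [1, 0]
r6 m[X11→φ3] = [16, 15]
r6 m[X5→φ4] = [0, 0]
r6 m[X7→φ0] = [7, 9]
r6 m[X7→φ1] = [13, 13]
r6 m[X8→φ3] = [0, 0]
r7 m[φ0→X0] = [20, 20]
r7 m[φ0→X2] = [7, 9]
r7 m[φ0→X7] = [13, 13]
r7 m[φ1→X13] = [14, 14]
r7 m[φ1→X11] = [21, 20]
r7 m[φ1→X7] = [7, 9]
r7 m[φ2→X2] = [12, 6]
r7 m[φ2→X3] = [20, 15]
r7 m[φ3→X11] = [1, 0]
r7 m[φ3→X8] = [15, 18]
r7 m[φ4→X3] = [7, 5]
r7 m[φ4→X5] = [14, 15]
r7 m[φ5→X2] = [8, 5]
r7 m[φ6→X13] = [6, 8]
r7 m[X0→φ0] = [0, 0]
r7 m[X2→φ0] = [20, 11]
r7 m[X2→φ2] = [15, 14]
r7 m[X2→φ5] = [19, 15]
r7 m[X13→φ1] = [6, 8]
r7 m[X13→φ6] = [9, 9]
r7 m[X3→φ2] = [7, 5]
r7 m[X3→φ4] = [14, 9]
r7 m[X11→φ1] = [1, 0]
r7 m[X11→φ3] = [16, 15]
r7 m[X5→φ4] = [0, 0]
r7 m[X7→φ0] = [7, 9]
r7 m[X7→φ1] = [13, 13]
r7 m[X8→φ3] = [0, 0]
r8 m[φ0→X0] = [20, 20]
r8 m[φ0→X2] = [7, 9]
r8 m[φ0→X7] = [13, 13]
r8 m[φ1→X13] = [14, 14]
r8 m[φ1→X11] = [21, 20]
r8 m[φ1→X7] = [7, 9]
r8 m[φ2→X2] = [12, 6]
r8 m[φ2→X3] = [20, 15]
r8 m[φ3→X11] = [1, 0]
r8 m[φ3→X8] = [15, 18]
r8 m[φ4→X3] = [7, 5]
r8 m[φ4→X5] = [14, 15]
r8 m[φ5→X2] = [8, 5]
r8 m[φ6→X13] = [6, 8]
r8 m[X0→φ0] = [0, 0]
r8 m[X2→φ0] = [20, 11]
r8 m[X2→φ2] = [15, 14]
r8 m[X2→φ5] = [19, 15]
r8 m[X13→φ1] = [6, 8]
r8 m[X13→φ6] = [14, 14]
r8 m[X3→φ2] = [7, 5]
r8 m[X3→φ4] = [20, 15]
r8 m[X11→φ1] = [1, 0]
r8 m[X11→φ3] = [21, 20]
r8 m[X5→φ4] = [0, 0]
r8 m[X7→φ0] = [7, 9]
r8 m[X7→φ1] = [13, 13]
r8 m[X8→φ3] = [0, 0]
r9 m[φ0→X0] = [20, 20]
r9 m[φ0→X2] = [7, 9]
r9 m[φ0→X7] = [13, 13]
r9 m[φ1→X13] = [14, 14]
r9 m[φ1→X11] = [21, 20]
r9 m[φ1→X7] = [7, 9]
r9 m[φ2→X2] = [12, 6]
r9 m[φ2→X3] = [20, 15]
r9 m[φ3→X11] = [1, 0]
r9 m[φ3→X8] = [20, 23]
r9 m[φ4→X3] = [7, 5]
r9 m[φ4→X5] = [20, 21]
r9 m[φ5→X2] = [8, 5]
r9 m[φ6→X13] = [6, 8]
r9 m[X0→φ0] = [0, 0]
r9 m[X2→φ0] = [20, 11]
r9 m[X2→φ2] = [15, 14]
r9 m[X2→φ5] = [19, 15]
r9 m[X13→φ1] = [6, 8]
r9 m[X13→φ6] = [14, 14]
r9 m[X3→φ2] = [7, 5]
r9 m[X3→φ4] = [20, 15]
r9 m[X11→φ1] = [1, 0]
r9 m[X11→φ3] = [21, 20]
r9 m[X5→φ4] = [0, 0]
r9 m[X7→φ0] = [7, 9]
r9 m[X7→φ1] = [13, 13]
r9 m[X8→φ3] = [0, 0]
r10 m[φ0→X0] = [20, 20]
r10 m[φ0→X2] = [7, 9]
r10 m[φ0→X7] = [13, 13]
r10 m[φ1→X13] = [14, 14]
r10 m[φ1→X11] = [21, 20]
r10 m[φ1→X7] = [7, 9]
r10 m[φ2→X2] = [12, 6]
r10 m[φ2→X3] = [20, 15]
r10 m[φ3→X11] = [1, 0]
r10 m[φ3→X8] = [20, 23]
r10 m[φ4→X3] = [7, 5]
r10 m[φ4→X5] = [20, 21]
r10 m[φ5→X2] = [8, 5]
r10 m[φ6→X13] = [6, 8]
r10 m[X0→φ0] = [0, 0]
r10 m[X2→φ0] = [20, 11]
r10 m[X2→φ2] = [15, 14]
r10 m[X2→φ5] = [19, 15]
r10 m[X13→φ1] = [6, 8]
r10 m[X13→φ6] = [14, 14]
r10 m[X3→φ2] = [7, 5]
r10 m[X3→φ4] = [20, 15]
r10 m[X11→φ1] = [1, 0]
r10 m[X11→φ3] = [21, 20]
r10 m[X5→φ4] = [0, 0]
r10 m[X7→φ0] = [7, 9]
r10 m[X7→φ1] = [13, 13]
r10 m[X8→φ3] = [0, 0]
fixed point reached at round 10
traceback from X0: (X0=0, X2=1, X13=0, X3=1, X11=1, X5=0, X7=0, X8=0), score=20

assignment: (X0=0, X2=1, X13=0, X3=1, X11=1, X5=0, X7=0, X8=0); score = 20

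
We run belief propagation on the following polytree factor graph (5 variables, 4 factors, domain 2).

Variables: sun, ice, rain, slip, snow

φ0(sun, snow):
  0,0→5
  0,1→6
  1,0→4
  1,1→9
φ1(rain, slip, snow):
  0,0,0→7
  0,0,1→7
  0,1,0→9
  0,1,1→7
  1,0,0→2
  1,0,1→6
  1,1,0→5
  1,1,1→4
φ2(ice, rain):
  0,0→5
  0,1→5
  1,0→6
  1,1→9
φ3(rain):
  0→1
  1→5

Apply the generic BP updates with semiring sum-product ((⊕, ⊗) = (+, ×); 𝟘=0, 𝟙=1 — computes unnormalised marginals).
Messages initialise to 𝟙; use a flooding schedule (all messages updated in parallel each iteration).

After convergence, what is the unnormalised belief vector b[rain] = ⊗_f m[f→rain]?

b[rain] = [3894, 14910]

init: all messages = 𝟙 over 2 values
r1 m[φ0→sun] = [11, 13]
r1 m[φ0→snow] = [9, 15]
r1 m[φ1→rain] = [30, 17]
r1 m[φ1→slip] = [22, 25]
r1 m[φ1→snow] = [23, 24]
r1 m[φ2→ice] = [10, 15]
r1 m[φ2→rain] = [11, 14]
r1 m[φ3→rain] = [1, 5]
r1 m[sun→φ0] = [1, 1]
r1 m[ice→φ2] = [1, 1]
r1 m[rain→φ1] = [1, 1]
r1 m[rain→φ2] = [1, 1]
r1 m[rain→φ3] = [1, 1]
r1 m[slip→φ1] = [1, 1]
r1 m[snow→φ0] = [1, 1]
r1 m[snow→φ1] = [1, 1]
r2 m[φ0→sun] = [11, 13]
r2 m[φ0→snow] = [9, 15]
r2 m[φ1→rain] = [30, 17]
r2 m[φ1→slip] = [22, 25]
r2 m[φ1→snow] = [23, 24]
r2 m[φ2→ice] = [10, 15]
r2 m[φ2→rain] = [11, 14]
r2 m[φ3→rain] = [1, 5]
r2 m[sun→φ0] = [1, 1]
r2 m[ice→φ2] = [1, 1]
r2 m[rain→φ1] = [11, 70]
r2 m[rain→φ2] = [30, 85]
r2 m[rain→φ3] = [330, 238]
r2 m[slip→φ1] = [1, 1]
r2 m[snow→φ0] = [23, 24]
r2 m[snow→φ1] = [9, 15]
r3 m[φ0→sun] = [259, 308]
r3 m[φ0→snow] = [9, 15]
r3 m[φ1→rain] = [354, 213]
r3 m[φ1→slip] = [9408, 9396]
r3 m[φ1→snow] = [666, 854]
r3 m[φ2→ice] = [575, 945]
r3 m[φ2→rain] = [11, 14]
r3 m[φ3→rain] = [1, 5]
r3 m[sun→φ0] = [1, 1]
r3 m[ice→φ2] = [1, 1]
r3 m[rain→φ1] = [11, 70]
r3 m[rain→φ2] = [30, 85]
r3 m[rain→φ3] = [330, 238]
r3 m[slip→φ1] = [1, 1]
r3 m[snow→φ0] = [23, 24]
r3 m[snow→φ1] = [9, 15]
r4 m[φ0→sun] = [259, 308]
r4 m[φ0→snow] = [9, 15]
r4 m[φ1→rain] = [354, 213]
r4 m[φ1→slip] = [9408, 9396]
r4 m[φ1→snow] = [666, 854]
r4 m[φ2→ice] = [575, 945]
r4 m[φ2→rain] = [11, 14]
r4 m[φ3→rain] = [1, 5]
r4 m[sun→φ0] = [1, 1]
r4 m[ice→φ2] = [1, 1]
r4 m[rain→φ1] = [11, 70]
r4 m[rain→φ2] = [354, 1065]
r4 m[rain→φ3] = [3894, 2982]
r4 m[slip→φ1] = [1, 1]
r4 m[snow→φ0] = [666, 854]
r4 m[snow→φ1] = [9, 15]
r5 m[φ0→sun] = [8454, 10350]
r5 m[φ0→snow] = [9, 15]
r5 m[φ1→rain] = [354, 213]
r5 m[φ1→slip] = [9408, 9396]
r5 m[φ1→snow] = [666, 854]
r5 m[φ2→ice] = [7095, 11709]
r5 m[φ2→rain] = [11, 14]
r5 m[φ3→rain] = [1, 5]
r5 m[sun→φ0] = [1, 1]
r5 m[ice→φ2] = [1, 1]
r5 m[rain→φ1] = [11, 70]
r5 m[rain→φ2] = [354, 1065]
r5 m[rain→φ3] = [3894, 2982]
r5 m[slip→φ1] = [1, 1]
r5 m[snow→φ0] = [666, 854]
r5 m[snow→φ1] = [9, 15]
r6 m[φ0→sun] = [8454, 10350]
r6 m[φ0→snow] = [9, 15]
r6 m[φ1→rain] = [354, 213]
r6 m[φ1→slip] = [9408, 9396]
r6 m[φ1→snow] = [666, 854]
r6 m[φ2→ice] = [7095, 11709]
r6 m[φ2→rain] = [11, 14]
r6 m[φ3→rain] = [1, 5]
r6 m[sun→φ0] = [1, 1]
r6 m[ice→φ2] = [1, 1]
r6 m[rain→φ1] = [11, 70]
r6 m[rain→φ2] = [354, 1065]
r6 m[rain→φ3] = [3894, 2982]
r6 m[slip→φ1] = [1, 1]
r6 m[snow→φ0] = [666, 854]
r6 m[snow→φ1] = [9, 15]
fixed point reached at round 6
b[rain] = ⊗ incoming = [3894, 14910]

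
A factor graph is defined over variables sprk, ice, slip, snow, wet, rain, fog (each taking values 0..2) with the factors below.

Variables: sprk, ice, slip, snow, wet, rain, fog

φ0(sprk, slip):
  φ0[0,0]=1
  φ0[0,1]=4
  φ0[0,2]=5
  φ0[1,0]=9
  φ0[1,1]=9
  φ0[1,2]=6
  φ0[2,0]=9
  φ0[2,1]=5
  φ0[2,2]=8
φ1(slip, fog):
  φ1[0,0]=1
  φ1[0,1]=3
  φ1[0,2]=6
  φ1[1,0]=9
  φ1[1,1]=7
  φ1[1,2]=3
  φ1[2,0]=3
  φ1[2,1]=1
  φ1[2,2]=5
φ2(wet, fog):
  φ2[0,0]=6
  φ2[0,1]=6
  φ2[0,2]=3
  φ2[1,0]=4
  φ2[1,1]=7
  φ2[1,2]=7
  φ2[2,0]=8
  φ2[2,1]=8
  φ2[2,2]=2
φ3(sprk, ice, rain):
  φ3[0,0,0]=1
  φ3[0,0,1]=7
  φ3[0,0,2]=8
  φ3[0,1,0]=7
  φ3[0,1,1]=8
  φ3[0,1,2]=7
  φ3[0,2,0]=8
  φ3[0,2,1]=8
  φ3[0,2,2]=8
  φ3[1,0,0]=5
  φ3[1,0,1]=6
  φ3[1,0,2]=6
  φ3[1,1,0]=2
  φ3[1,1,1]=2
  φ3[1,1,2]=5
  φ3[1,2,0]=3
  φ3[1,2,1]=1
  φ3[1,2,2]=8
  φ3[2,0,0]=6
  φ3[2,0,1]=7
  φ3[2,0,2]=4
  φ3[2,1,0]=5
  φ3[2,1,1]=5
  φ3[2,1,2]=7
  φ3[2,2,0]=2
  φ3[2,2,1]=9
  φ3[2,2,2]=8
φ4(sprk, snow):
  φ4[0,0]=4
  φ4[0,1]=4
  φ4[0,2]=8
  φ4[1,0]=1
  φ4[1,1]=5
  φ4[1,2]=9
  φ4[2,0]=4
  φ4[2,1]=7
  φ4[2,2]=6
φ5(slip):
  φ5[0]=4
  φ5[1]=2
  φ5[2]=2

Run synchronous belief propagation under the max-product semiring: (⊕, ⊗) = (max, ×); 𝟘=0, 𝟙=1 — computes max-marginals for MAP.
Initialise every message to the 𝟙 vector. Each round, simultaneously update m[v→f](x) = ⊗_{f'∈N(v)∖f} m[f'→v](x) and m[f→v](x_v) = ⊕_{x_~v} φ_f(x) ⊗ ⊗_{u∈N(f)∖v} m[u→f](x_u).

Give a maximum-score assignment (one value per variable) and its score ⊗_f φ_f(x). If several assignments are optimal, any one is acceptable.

init: all messages = 𝟙 over 3 values
r1 m[φ0→sprk] = [5, 9, 9]
r1 m[φ0→slip] = [9, 9, 8]
r1 m[φ1→slip] = [6, 9, 5]
r1 m[φ1→fog] = [9, 7, 6]
r1 m[φ2→wet] = [6, 7, 8]
r1 m[φ2→fog] = [8, 8, 7]
r1 m[φ3→sprk] = [8, 8, 9]
r1 m[φ3→ice] = [8, 8, 9]
r1 m[φ3→rain] = [8, 9, 8]
r1 m[φ4→sprk] = [8, 9, 7]
r1 m[φ4→snow] = [4, 7, 9]
r1 m[φ5→slip] = [4, 2, 2]
r1 m[sprk→φ0] = [1, 1, 1]
r1 m[sprk→φ3] = [1, 1, 1]
r1 m[sprk→φ4] = [1, 1, 1]
r1 m[ice→φ3] = [1, 1, 1]
r1 m[slip→φ0] = [1, 1, 1]
r1 m[slip→φ1] = [1, 1, 1]
r1 m[slip→φ5] = [1, 1, 1]
r1 m[snow→φ4] = [1, 1, 1]
r1 m[wet→φ2] = [1, 1, 1]
r1 m[rain→φ3] = [1, 1, 1]
r1 m[fog→φ1] = [1, 1, 1]
r1 m[fog→φ2] = [1, 1, 1]
r2 m[φ0→sprk] = [5, 9, 9]
r2 m[φ0→slip] = [9, 9, 8]
r2 m[φ1→slip] = [6, 9, 5]
r2 m[φ1→fog] = [9, 7, 6]
r2 m[φ2→wet] = [6, 7, 8]
r2 m[φ2→fog] = [8, 8, 7]
r2 m[φ3→sprk] = [8, 8, 9]
r2 m[φ3→ice] = [8, 8, 9]
r2 m[φ3→rain] = [8, 9, 8]
r2 m[φ4→sprk] = [8, 9, 7]
r2 m[φ4→snow] = [4, 7, 9]
r2 m[φ5→slip] = [4, 2, 2]
r2 m[sprk→φ0] = [64, 72, 63]
r2 m[sprk→φ3] = [40, 81, 63]
r2 m[sprk→φ4] = [40, 72, 81]
r2 m[ice→φ3] = [1, 1, 1]
r2 m[slip→φ0] = [24, 18, 10]
r2 m[slip→φ1] = [36, 18, 16]
r2 m[slip→φ5] = [54, 81, 40]
r2 m[snow→φ4] = [1, 1, 1]
r2 m[wet→φ2] = [1, 1, 1]
r2 m[rain→φ3] = [1, 1, 1]
r2 m[fog→φ1] = [8, 8, 7]
r2 m[fog→φ2] = [9, 7, 6]
r3 m[φ0→sprk] = [72, 216, 216]
r3 m[φ0→slip] = [648, 648, 504]
r3 m[φ1→slip] = [42, 72, 35]
r3 m[φ1→fog] = [162, 126, 216]
r3 m[φ2→wet] = [54, 49, 72]
r3 m[φ2→fog] = [8, 8, 7]
r3 m[φ3→sprk] = [8, 8, 9]
r3 m[φ3→ice] = [486, 441, 648]
r3 m[φ3→rain] = [405, 567, 648]
r3 m[φ4→sprk] = [8, 9, 7]
r3 m[φ4→snow] = [324, 567, 648]
r3 m[φ5→slip] = [4, 2, 2]
r3 m[sprk→φ0] = [64, 72, 63]
r3 m[sprk→φ3] = [40, 81, 63]
r3 m[sprk→φ4] = [40, 72, 81]
r3 m[ice→φ3] = [1, 1, 1]
r3 m[slip→φ0] = [24, 18, 10]
r3 m[slip→φ1] = [36, 18, 16]
r3 m[slip→φ5] = [54, 81, 40]
r3 m[snow→φ4] = [1, 1, 1]
r3 m[wet→φ2] = [1, 1, 1]
r3 m[rain→φ3] = [1, 1, 1]
r3 m[fog→φ1] = [8, 8, 7]
r3 m[fog→φ2] = [9, 7, 6]
r4 m[φ0→sprk] = [72, 216, 216]
r4 m[φ0→slip] = [648, 648, 504]
r4 m[φ1→slip] = [42, 72, 35]
r4 m[φ1→fog] = [162, 126, 216]
r4 m[φ2→wet] = [54, 49, 72]
r4 m[φ2→fog] = [8, 8, 7]
r4 m[φ3→sprk] = [8, 8, 9]
r4 m[φ3→ice] = [486, 441, 648]
r4 m[φ3→rain] = [405, 567, 648]
r4 m[φ4→sprk] = [8, 9, 7]
r4 m[φ4→snow] = [324, 567, 648]
r4 m[φ5→slip] = [4, 2, 2]
r4 m[sprk→φ0] = [64, 72, 63]
r4 m[sprk→φ3] = [576, 1944, 1512]
r4 m[sprk→φ4] = [576, 1728, 1944]
r4 m[ice→φ3] = [1, 1, 1]
r4 m[slip→φ0] = [168, 144, 70]
r4 m[slip→φ1] = [2592, 1296, 1008]
r4 m[slip→φ5] = [27216, 46656, 17640]
r4 m[snow→φ4] = [1, 1, 1]
r4 m[wet→φ2] = [1, 1, 1]
r4 m[rain→φ3] = [1, 1, 1]
r4 m[fog→φ1] = [8, 8, 7]
r4 m[fog→φ2] = [162, 126, 216]
r5 m[φ0→sprk] = [576, 1512, 1512]
r5 m[φ0→slip] = [648, 648, 504]
r5 m[φ1→slip] = [42, 72, 35]
r5 m[φ1→fog] = [11664, 9072, 15552]
r5 m[φ2→wet] = [972, 1512, 1296]
r5 m[φ2→fog] = [8, 8, 7]
r5 m[φ3→sprk] = [8, 8, 9]
r5 m[φ3→ice] = [11664, 10584, 15552]
r5 m[φ3→rain] = [9720, 13608, 15552]
r5 m[φ4→sprk] = [8, 9, 7]
r5 m[φ4→snow] = [7776, 13608, 15552]
r5 m[φ5→slip] = [4, 2, 2]
r5 m[sprk→φ0] = [64, 72, 63]
r5 m[sprk→φ3] = [576, 1944, 1512]
r5 m[sprk→φ4] = [576, 1728, 1944]
r5 m[ice→φ3] = [1, 1, 1]
r5 m[slip→φ0] = [168, 144, 70]
r5 m[slip→φ1] = [2592, 1296, 1008]
r5 m[slip→φ5] = [27216, 46656, 17640]
r5 m[snow→φ4] = [1, 1, 1]
r5 m[wet→φ2] = [1, 1, 1]
r5 m[rain→φ3] = [1, 1, 1]
r5 m[fog→φ1] = [8, 8, 7]
r5 m[fog→φ2] = [162, 126, 216]
r6 m[φ0→sprk] = [576, 1512, 1512]
r6 m[φ0→slip] = [648, 648, 504]
r6 m[φ1→slip] = [42, 72, 35]
r6 m[φ1→fog] = [11664, 9072, 15552]
r6 m[φ2→wet] = [972, 1512, 1296]
r6 m[φ2→fog] = [8, 8, 7]
r6 m[φ3→sprk] = [8, 8, 9]
r6 m[φ3→ice] = [11664, 10584, 15552]
r6 m[φ3→rain] = [9720, 13608, 15552]
r6 m[φ4→sprk] = [8, 9, 7]
r6 m[φ4→snow] = [7776, 13608, 15552]
r6 m[φ5→slip] = [4, 2, 2]
r6 m[sprk→φ0] = [64, 72, 63]
r6 m[sprk→φ3] = [4608, 13608, 10584]
r6 m[sprk→φ4] = [4608, 12096, 13608]
r6 m[ice→φ3] = [1, 1, 1]
r6 m[slip→φ0] = [168, 144, 70]
r6 m[slip→φ1] = [2592, 1296, 1008]
r6 m[slip→φ5] = [27216, 46656, 17640]
r6 m[snow→φ4] = [1, 1, 1]
r6 m[wet→φ2] = [1, 1, 1]
r6 m[rain→φ3] = [1, 1, 1]
r6 m[fog→φ1] = [8, 8, 7]
r6 m[fog→φ2] = [11664, 9072, 15552]
r7 m[φ0→sprk] = [576, 1512, 1512]
r7 m[φ0→slip] = [648, 648, 504]
r7 m[φ1→slip] = [42, 72, 35]
r7 m[φ1→fog] = [11664, 9072, 15552]
r7 m[φ2→wet] = [69984, 108864, 93312]
r7 m[φ2→fog] = [8, 8, 7]
r7 m[φ3→sprk] = [8, 8, 9]
r7 m[φ3→ice] = [81648, 74088, 108864]
r7 m[φ3→rain] = [68040, 95256, 108864]
r7 m[φ4→sprk] = [8, 9, 7]
r7 m[φ4→snow] = [54432, 95256, 108864]
r7 m[φ5→slip] = [4, 2, 2]
r7 m[sprk→φ0] = [64, 72, 63]
r7 m[sprk→φ3] = [4608, 13608, 10584]
r7 m[sprk→φ4] = [4608, 12096, 13608]
r7 m[ice→φ3] = [1, 1, 1]
r7 m[slip→φ0] = [168, 144, 70]
r7 m[slip→φ1] = [2592, 1296, 1008]
r7 m[slip→φ5] = [27216, 46656, 17640]
r7 m[snow→φ4] = [1, 1, 1]
r7 m[wet→φ2] = [1, 1, 1]
r7 m[rain→φ3] = [1, 1, 1]
r7 m[fog→φ1] = [8, 8, 7]
r7 m[fog→φ2] = [11664, 9072, 15552]
r8 m[φ0→sprk] = [576, 1512, 1512]
r8 m[φ0→slip] = [648, 648, 504]
r8 m[φ1→slip] = [42, 72, 35]
r8 m[φ1→fog] = [11664, 9072, 15552]
r8 m[φ2→wet] = [69984, 108864, 93312]
r8 m[φ2→fog] = [8, 8, 7]
r8 m[φ3→sprk] = [8, 8, 9]
r8 m[φ3→ice] = [81648, 74088, 108864]
r8 m[φ3→rain] = [68040, 95256, 108864]
r8 m[φ4→sprk] = [8, 9, 7]
r8 m[φ4→snow] = [54432, 95256, 108864]
r8 m[φ5→slip] = [4, 2, 2]
r8 m[sprk→φ0] = [64, 72, 63]
r8 m[sprk→φ3] = [4608, 13608, 10584]
r8 m[sprk→φ4] = [4608, 12096, 13608]
r8 m[ice→φ3] = [1, 1, 1]
r8 m[slip→φ0] = [168, 144, 70]
r8 m[slip→φ1] = [2592, 1296, 1008]
r8 m[slip→φ5] = [27216, 46656, 17640]
r8 m[snow→φ4] = [1, 1, 1]
r8 m[wet→φ2] = [1, 1, 1]
r8 m[rain→φ3] = [1, 1, 1]
r8 m[fog→φ1] = [8, 8, 7]
r8 m[fog→φ2] = [11664, 9072, 15552]
fixed point reached at round 8
traceback from sprk: (sprk=1, ice=2, slip=0, snow=2, wet=1, rain=2, fog=2), score=108864

assignment: (sprk=1, ice=2, slip=0, snow=2, wet=1, rain=2, fog=2); score = 108864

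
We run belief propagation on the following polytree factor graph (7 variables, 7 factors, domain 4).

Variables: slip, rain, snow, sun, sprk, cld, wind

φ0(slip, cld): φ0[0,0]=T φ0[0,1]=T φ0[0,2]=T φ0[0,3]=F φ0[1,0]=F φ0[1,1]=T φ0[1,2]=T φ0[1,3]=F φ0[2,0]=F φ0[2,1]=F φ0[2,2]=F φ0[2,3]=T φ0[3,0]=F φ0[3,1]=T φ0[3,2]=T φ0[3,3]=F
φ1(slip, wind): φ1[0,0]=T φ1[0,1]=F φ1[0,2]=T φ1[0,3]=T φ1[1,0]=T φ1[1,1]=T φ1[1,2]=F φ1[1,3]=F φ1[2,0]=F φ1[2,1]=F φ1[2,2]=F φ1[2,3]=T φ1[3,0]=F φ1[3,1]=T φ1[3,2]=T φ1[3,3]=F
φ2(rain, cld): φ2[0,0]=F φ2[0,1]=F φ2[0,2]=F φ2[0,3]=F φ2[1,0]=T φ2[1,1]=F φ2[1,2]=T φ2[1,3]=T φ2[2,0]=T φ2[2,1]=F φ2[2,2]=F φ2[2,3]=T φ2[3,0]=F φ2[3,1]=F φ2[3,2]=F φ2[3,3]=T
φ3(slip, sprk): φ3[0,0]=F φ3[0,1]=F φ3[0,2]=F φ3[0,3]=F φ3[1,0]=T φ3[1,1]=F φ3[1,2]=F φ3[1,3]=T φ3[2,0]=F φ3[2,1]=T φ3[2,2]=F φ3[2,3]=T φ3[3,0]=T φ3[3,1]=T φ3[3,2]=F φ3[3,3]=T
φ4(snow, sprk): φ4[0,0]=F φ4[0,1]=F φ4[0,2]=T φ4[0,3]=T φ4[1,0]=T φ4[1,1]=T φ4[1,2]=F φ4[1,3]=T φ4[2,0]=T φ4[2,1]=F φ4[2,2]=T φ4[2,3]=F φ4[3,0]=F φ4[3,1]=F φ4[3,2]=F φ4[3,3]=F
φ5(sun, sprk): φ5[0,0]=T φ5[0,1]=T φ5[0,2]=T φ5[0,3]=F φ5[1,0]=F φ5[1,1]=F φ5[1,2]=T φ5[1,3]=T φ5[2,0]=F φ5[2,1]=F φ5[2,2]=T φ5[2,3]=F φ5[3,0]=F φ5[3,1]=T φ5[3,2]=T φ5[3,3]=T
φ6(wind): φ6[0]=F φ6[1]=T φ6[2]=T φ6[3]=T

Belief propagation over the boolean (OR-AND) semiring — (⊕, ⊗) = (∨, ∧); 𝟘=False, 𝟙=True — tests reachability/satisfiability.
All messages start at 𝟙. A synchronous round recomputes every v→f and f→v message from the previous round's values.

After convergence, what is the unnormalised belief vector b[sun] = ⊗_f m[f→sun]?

init: all messages = 𝟙 over 4 values
r1 m[φ0→slip] = [T, T, T, T]
r1 m[φ0→cld] = [T, T, T, T]
r1 m[φ1→slip] = [T, T, T, T]
r1 m[φ1→wind] = [T, T, T, T]
r1 m[φ2→rain] = [F, T, T, T]
r1 m[φ2→cld] = [T, F, T, T]
r1 m[φ3→slip] = [F, T, T, T]
r1 m[φ3→sprk] = [T, T, F, T]
r1 m[φ4→snow] = [T, T, T, F]
r1 m[φ4→sprk] = [T, T, T, T]
r1 m[φ5→sun] = [T, T, T, T]
r1 m[φ5→sprk] = [T, T, T, T]
r1 m[φ6→wind] = [F, T, T, T]
r1 m[slip→φ0] = [T, T, T, T]
r1 m[slip→φ1] = [T, T, T, T]
r1 m[slip→φ3] = [T, T, T, T]
r1 m[rain→φ2] = [T, T, T, T]
r1 m[snow→φ4] = [T, T, T, T]
r1 m[sun→φ5] = [T, T, T, T]
r1 m[sprk→φ3] = [T, T, T, T]
r1 m[sprk→φ4] = [T, T, T, T]
r1 m[sprk→φ5] = [T, T, T, T]
r1 m[cld→φ0] = [T, T, T, T]
r1 m[cld→φ2] = [T, T, T, T]
r1 m[wind→φ1] = [T, T, T, T]
r1 m[wind→φ6] = [T, T, T, T]
r2 m[φ0→slip] = [T, T, T, T]
r2 m[φ0→cld] = [T, T, T, T]
r2 m[φ1→slip] = [T, T, T, T]
r2 m[φ1→wind] = [T, T, T, T]
r2 m[φ2→rain] = [F, T, T, T]
r2 m[φ2→cld] = [T, F, T, T]
r2 m[φ3→slip] = [F, T, T, T]
r2 m[φ3→sprk] = [T, T, F, T]
r2 m[φ4→snow] = [T, T, T, F]
r2 m[φ4→sprk] = [T, T, T, T]
r2 m[φ5→sun] = [T, T, T, T]
r2 m[φ5→sprk] = [T, T, T, T]
r2 m[φ6→wind] = [F, T, T, T]
r2 m[slip→φ0] = [F, T, T, T]
r2 m[slip→φ1] = [F, T, T, T]
r2 m[slip→φ3] = [T, T, T, T]
r2 m[rain→φ2] = [T, T, T, T]
r2 m[snow→φ4] = [T, T, T, T]
r2 m[sun→φ5] = [T, T, T, T]
r2 m[sprk→φ3] = [T, T, T, T]
r2 m[sprk→φ4] = [T, T, F, T]
r2 m[sprk→φ5] = [T, T, F, T]
r2 m[cld→φ0] = [T, F, T, T]
r2 m[cld→φ2] = [T, T, T, T]
r2 m[wind→φ1] = [F, T, T, T]
r2 m[wind→φ6] = [T, T, T, T]
r3 m[φ0→slip] = [T, T, T, T]
r3 m[φ0→cld] = [F, T, T, T]
r3 m[φ1→slip] = [T, T, T, T]
r3 m[φ1→wind] = [T, T, T, T]
r3 m[φ2→rain] = [F, T, T, T]
r3 m[φ2→cld] = [T, F, T, T]
r3 m[φ3→slip] = [F, T, T, T]
r3 m[φ3→sprk] = [T, T, F, T]
r3 m[φ4→snow] = [T, T, T, F]
r3 m[φ4→sprk] = [T, T, T, T]
r3 m[φ5→sun] = [T, T, F, T]
r3 m[φ5→sprk] = [T, T, T, T]
r3 m[φ6→wind] = [F, T, T, T]
r3 m[slip→φ0] = [F, T, T, T]
r3 m[slip→φ1] = [F, T, T, T]
r3 m[slip→φ3] = [T, T, T, T]
r3 m[rain→φ2] = [T, T, T, T]
r3 m[snow→φ4] = [T, T, T, T]
r3 m[sun→φ5] = [T, T, T, T]
r3 m[sprk→φ3] = [T, T, T, T]
r3 m[sprk→φ4] = [T, T, F, T]
r3 m[sprk→φ5] = [T, T, F, T]
r3 m[cld→φ0] = [T, F, T, T]
r3 m[cld→φ2] = [T, T, T, T]
r3 m[wind→φ1] = [F, T, T, T]
r3 m[wind→φ6] = [T, T, T, T]
r4 m[φ0→slip] = [T, T, T, T]
r4 m[φ0→cld] = [F, T, T, T]
r4 m[φ1→slip] = [T, T, T, T]
r4 m[φ1→wind] = [T, T, T, T]
r4 m[φ2→rain] = [F, T, T, T]
r4 m[φ2→cld] = [T, F, T, T]
r4 m[φ3→slip] = [F, T, T, T]
r4 m[φ3→sprk] = [T, T, F, T]
r4 m[φ4→snow] = [T, T, T, F]
r4 m[φ4→sprk] = [T, T, T, T]
r4 m[φ5→sun] = [T, T, F, T]
r4 m[φ5→sprk] = [T, T, T, T]
r4 m[φ6→wind] = [F, T, T, T]
r4 m[slip→φ0] = [F, T, T, T]
r4 m[slip→φ1] = [F, T, T, T]
r4 m[slip→φ3] = [T, T, T, T]
r4 m[rain→φ2] = [T, T, T, T]
r4 m[snow→φ4] = [T, T, T, T]
r4 m[sun→φ5] = [T, T, T, T]
r4 m[sprk→φ3] = [T, T, T, T]
r4 m[sprk→φ4] = [T, T, F, T]
r4 m[sprk→φ5] = [T, T, F, T]
r4 m[cld→φ0] = [T, F, T, T]
r4 m[cld→φ2] = [F, T, T, T]
r4 m[wind→φ1] = [F, T, T, T]
r4 m[wind→φ6] = [T, T, T, T]
r5 m[φ0→slip] = [T, T, T, T]
r5 m[φ0→cld] = [F, T, T, T]
r5 m[φ1→slip] = [T, T, T, T]
r5 m[φ1→wind] = [T, T, T, T]
r5 m[φ2→rain] = [F, T, T, T]
r5 m[φ2→cld] = [T, F, T, T]
r5 m[φ3→slip] = [F, T, T, T]
r5 m[φ3→sprk] = [T, T, F, T]
r5 m[φ4→snow] = [T, T, T, F]
r5 m[φ4→sprk] = [T, T, T, T]
r5 m[φ5→sun] = [T, T, F, T]
r5 m[φ5→sprk] = [T, T, T, T]
r5 m[φ6→wind] = [F, T, T, T]
r5 m[slip→φ0] = [F, T, T, T]
r5 m[slip→φ1] = [F, T, T, T]
r5 m[slip→φ3] = [T, T, T, T]
r5 m[rain→φ2] = [T, T, T, T]
r5 m[snow→φ4] = [T, T, T, T]
r5 m[sun→φ5] = [T, T, T, T]
r5 m[sprk→φ3] = [T, T, T, T]
r5 m[sprk→φ4] = [T, T, F, T]
r5 m[sprk→φ5] = [T, T, F, T]
r5 m[cld→φ0] = [T, F, T, T]
r5 m[cld→φ2] = [F, T, T, T]
r5 m[wind→φ1] = [F, T, T, T]
r5 m[wind→φ6] = [T, T, T, T]
fixed point reached at round 5
b[sun] = ⊗ incoming = [T, T, F, T]

b[sun] = [T, T, F, T]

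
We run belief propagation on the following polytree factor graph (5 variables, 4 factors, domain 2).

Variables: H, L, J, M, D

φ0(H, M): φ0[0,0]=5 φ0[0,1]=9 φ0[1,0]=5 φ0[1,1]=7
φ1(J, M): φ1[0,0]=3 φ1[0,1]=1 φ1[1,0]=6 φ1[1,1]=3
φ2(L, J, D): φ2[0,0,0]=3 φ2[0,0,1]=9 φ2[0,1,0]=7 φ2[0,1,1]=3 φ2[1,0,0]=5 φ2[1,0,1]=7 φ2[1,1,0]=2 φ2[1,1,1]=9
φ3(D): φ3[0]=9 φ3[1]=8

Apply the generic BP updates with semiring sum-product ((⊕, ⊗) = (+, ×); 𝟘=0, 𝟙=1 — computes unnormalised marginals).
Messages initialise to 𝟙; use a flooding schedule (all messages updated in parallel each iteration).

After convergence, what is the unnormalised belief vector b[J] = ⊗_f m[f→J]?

init: all messages = 𝟙 over 2 values
r1 m[φ0→H] = [14, 12]
r1 m[φ0→M] = [10, 16]
r1 m[φ1→J] = [4, 9]
r1 m[φ1→M] = [9, 4]
r1 m[φ2→L] = [22, 23]
r1 m[φ2→J] = [24, 21]
r1 m[φ2→D] = [17, 28]
r1 m[φ3→D] = [9, 8]
r1 m[H→φ0] = [1, 1]
r1 m[L→φ2] = [1, 1]
r1 m[J→φ1] = [1, 1]
r1 m[J→φ2] = [1, 1]
r1 m[M→φ0] = [1, 1]
r1 m[M→φ1] = [1, 1]
r1 m[D→φ2] = [1, 1]
r1 m[D→φ3] = [1, 1]
r2 m[φ0→H] = [14, 12]
r2 m[φ0→M] = [10, 16]
r2 m[φ1→J] = [4, 9]
r2 m[φ1→M] = [9, 4]
r2 m[φ2→L] = [22, 23]
r2 m[φ2→J] = [24, 21]
r2 m[φ2→D] = [17, 28]
r2 m[φ3→D] = [9, 8]
r2 m[H→φ0] = [1, 1]
r2 m[L→φ2] = [1, 1]
r2 m[J→φ1] = [24, 21]
r2 m[J→φ2] = [4, 9]
r2 m[M→φ0] = [9, 4]
r2 m[M→φ1] = [10, 16]
r2 m[D→φ2] = [9, 8]
r2 m[D→φ3] = [17, 28]
r3 m[φ0→H] = [81, 73]
r3 m[φ0→M] = [10, 16]
r3 m[φ1→J] = [46, 108]
r3 m[φ1→M] = [198, 87]
r3 m[φ2→L] = [1179, 1214]
r3 m[φ2→J] = [200, 177]
r3 m[φ2→D] = [113, 172]
r3 m[φ3→D] = [9, 8]
r3 m[H→φ0] = [1, 1]
r3 m[L→φ2] = [1, 1]
r3 m[J→φ1] = [24, 21]
r3 m[J→φ2] = [4, 9]
r3 m[M→φ0] = [9, 4]
r3 m[M→φ1] = [10, 16]
r3 m[D→φ2] = [9, 8]
r3 m[D→φ3] = [17, 28]
r4 m[φ0→H] = [81, 73]
r4 m[φ0→M] = [10, 16]
r4 m[φ1→J] = [46, 108]
r4 m[φ1→M] = [198, 87]
r4 m[φ2→L] = [1179, 1214]
r4 m[φ2→J] = [200, 177]
r4 m[φ2→D] = [113, 172]
r4 m[φ3→D] = [9, 8]
r4 m[H→φ0] = [1, 1]
r4 m[L→φ2] = [1, 1]
r4 m[J→φ1] = [200, 177]
r4 m[J→φ2] = [46, 108]
r4 m[M→φ0] = [198, 87]
r4 m[M→φ1] = [10, 16]
r4 m[D→φ2] = [9, 8]
r4 m[D→φ3] = [113, 172]
r5 m[φ0→H] = [1773, 1599]
r5 m[φ0→M] = [10, 16]
r5 m[φ1→J] = [46, 108]
r5 m[φ1→M] = [1662, 731]
r5 m[φ2→L] = [13950, 14366]
r5 m[φ2→J] = [200, 177]
r5 m[φ2→D] = [1340, 2032]
r5 m[φ3→D] = [9, 8]
r5 m[H→φ0] = [1, 1]
r5 m[L→φ2] = [1, 1]
r5 m[J→φ1] = [200, 177]
r5 m[J→φ2] = [46, 108]
r5 m[M→φ0] = [198, 87]
r5 m[M→φ1] = [10, 16]
r5 m[D→φ2] = [9, 8]
r5 m[D→φ3] = [113, 172]
r6 m[φ0→H] = [1773, 1599]
r6 m[φ0→M] = [10, 16]
r6 m[φ1→J] = [46, 108]
r6 m[φ1→M] = [1662, 731]
r6 m[φ2→L] = [13950, 14366]
r6 m[φ2→J] = [200, 177]
r6 m[φ2→D] = [1340, 2032]
r6 m[φ3→D] = [9, 8]
r6 m[H→φ0] = [1, 1]
r6 m[L→φ2] = [1, 1]
r6 m[J→φ1] = [200, 177]
r6 m[J→φ2] = [46, 108]
r6 m[M→φ0] = [1662, 731]
r6 m[M→φ1] = [10, 16]
r6 m[D→φ2] = [9, 8]
r6 m[D→φ3] = [1340, 2032]
r7 m[φ0→H] = [14889, 13427]
r7 m[φ0→M] = [10, 16]
r7 m[φ1→J] = [46, 108]
r7 m[φ1→M] = [1662, 731]
r7 m[φ2→L] = [13950, 14366]
r7 m[φ2→J] = [200, 177]
r7 m[φ2→D] = [1340, 2032]
r7 m[φ3→D] = [9, 8]
r7 m[H→φ0] = [1, 1]
r7 m[L→φ2] = [1, 1]
r7 m[J→φ1] = [200, 177]
r7 m[J→φ2] = [46, 108]
r7 m[M→φ0] = [1662, 731]
r7 m[M→φ1] = [10, 16]
r7 m[D→φ2] = [9, 8]
r7 m[D→φ3] = [1340, 2032]
r8 m[φ0→H] = [14889, 13427]
r8 m[φ0→M] = [10, 16]
r8 m[φ1→J] = [46, 108]
r8 m[φ1→M] = [1662, 731]
r8 m[φ2→L] = [13950, 14366]
r8 m[φ2→J] = [200, 177]
r8 m[φ2→D] = [1340, 2032]
r8 m[φ3→D] = [9, 8]
r8 m[H→φ0] = [1, 1]
r8 m[L→φ2] = [1, 1]
r8 m[J→φ1] = [200, 177]
r8 m[J→φ2] = [46, 108]
r8 m[M→φ0] = [1662, 731]
r8 m[M→φ1] = [10, 16]
r8 m[D→φ2] = [9, 8]
r8 m[D→φ3] = [1340, 2032]
fixed point reached at round 8
b[J] = ⊗ incoming = [9200, 19116]

b[J] = [9200, 19116]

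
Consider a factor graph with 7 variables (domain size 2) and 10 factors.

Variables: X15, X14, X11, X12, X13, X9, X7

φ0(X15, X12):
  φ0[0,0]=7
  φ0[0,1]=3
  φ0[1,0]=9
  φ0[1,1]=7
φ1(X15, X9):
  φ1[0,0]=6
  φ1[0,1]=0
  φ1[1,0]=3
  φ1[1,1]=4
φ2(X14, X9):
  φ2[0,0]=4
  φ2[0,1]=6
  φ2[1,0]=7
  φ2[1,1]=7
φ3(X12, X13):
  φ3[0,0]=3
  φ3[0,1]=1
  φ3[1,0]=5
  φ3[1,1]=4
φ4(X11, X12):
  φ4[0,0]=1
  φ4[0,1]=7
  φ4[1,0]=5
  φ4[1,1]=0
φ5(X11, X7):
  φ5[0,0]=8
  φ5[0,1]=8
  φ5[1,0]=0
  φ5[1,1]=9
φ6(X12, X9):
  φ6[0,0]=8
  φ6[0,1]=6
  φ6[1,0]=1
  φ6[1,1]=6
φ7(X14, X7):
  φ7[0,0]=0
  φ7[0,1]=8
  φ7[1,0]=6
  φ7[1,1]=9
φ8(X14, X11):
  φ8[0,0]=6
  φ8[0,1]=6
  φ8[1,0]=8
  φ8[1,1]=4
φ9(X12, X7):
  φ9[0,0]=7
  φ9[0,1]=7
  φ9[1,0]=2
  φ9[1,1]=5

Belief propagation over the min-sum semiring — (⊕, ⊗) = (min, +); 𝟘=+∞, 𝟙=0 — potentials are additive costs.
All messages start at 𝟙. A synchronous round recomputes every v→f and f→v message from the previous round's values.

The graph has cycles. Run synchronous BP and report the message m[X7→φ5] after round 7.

init: all messages = 𝟙 over 2 values
r1 m[φ0→X15] = [3, 7]
r1 m[φ0→X12] = [7, 3]
r1 m[φ1→X15] = [0, 3]
r1 m[φ1→X9] = [3, 0]
r1 m[φ2→X14] = [4, 7]
r1 m[φ2→X9] = [4, 6]
r1 m[φ3→X12] = [1, 4]
r1 m[φ3→X13] = [3, 1]
r1 m[φ4→X11] = [1, 0]
r1 m[φ4→X12] = [1, 0]
r1 m[φ5→X11] = [8, 0]
r1 m[φ5→X7] = [0, 8]
r1 m[φ6→X12] = [6, 1]
r1 m[φ6→X9] = [1, 6]
r1 m[φ7→X14] = [0, 6]
r1 m[φ7→X7] = [0, 8]
r1 m[φ8→X14] = [6, 4]
r1 m[φ8→X11] = [6, 4]
r1 m[φ9→X12] = [7, 2]
r1 m[φ9→X7] = [2, 5]
r1 m[X15→φ0] = [0, 0]
r1 m[X15→φ1] = [0, 0]
r1 m[X14→φ2] = [0, 0]
r1 m[X14→φ7] = [0, 0]
r1 m[X14→φ8] = [0, 0]
r1 m[X11→φ4] = [0, 0]
r1 m[X11→φ5] = [0, 0]
r1 m[X11→φ8] = [0, 0]
r1 m[X12→φ0] = [0, 0]
r1 m[X12→φ3] = [0, 0]
r1 m[X12→φ4] = [0, 0]
r1 m[X12→φ6] = [0, 0]
r1 m[X12→φ9] = [0, 0]
r1 m[X13→φ3] = [0, 0]
r1 m[X9→φ1] = [0, 0]
r1 m[X9→φ2] = [0, 0]
r1 m[X9→φ6] = [0, 0]
r1 m[X7→φ5] = [0, 0]
r1 m[X7→φ7] = [0, 0]
r1 m[X7→φ9] = [0, 0]
r2 m[φ0→X15] = [3, 7]
r2 m[φ0→X12] = [7, 3]
r2 m[φ1→X15] = [0, 3]
r2 m[φ1→X9] = [3, 0]
r2 m[φ2→X14] = [4, 7]
r2 m[φ2→X9] = [4, 6]
r2 m[φ3→X12] = [1, 4]
r2 m[φ3→X13] = [3, 1]
r2 m[φ4→X11] = [1, 0]
r2 m[φ4→X12] = [1, 0]
r2 m[φ5→X11] = [8, 0]
r2 m[φ5→X7] = [0, 8]
r2 m[φ6→X12] = [6, 1]
r2 m[φ6→X9] = [1, 6]
r2 m[φ7→X14] = [0, 6]
r2 m[φ7→X7] = [0, 8]
r2 m[φ8→X14] = [6, 4]
r2 m[φ8→X11] = [6, 4]
r2 m[φ9→X12] = [7, 2]
r2 m[φ9→X7] = [2, 5]
r2 m[X15→φ0] = [0, 3]
r2 m[X15→φ1] = [3, 7]
r2 m[X14→φ2] = [6, 10]
r2 m[X14→φ7] = [10, 11]
r2 m[X14→φ8] = [4, 13]
r2 m[X11→φ4] = [14, 4]
r2 m[X11→φ5] = [7, 4]
r2 m[X11→φ8] = [9, 0]
r2 m[X12→φ0] = [15, 7]
r2 m[X12→φ3] = [21, 6]
r2 m[X12→φ4] = [21, 10]
r2 m[X12→φ6] = [16, 9]
r2 m[X12→φ9] = [15, 8]
r2 m[X13→φ3] = [0, 0]
r2 m[X9→φ1] = [5, 12]
r2 m[X9→φ2] = [4, 6]
r2 m[X9→φ6] = [7, 6]
r2 m[X7→φ5] = [2, 13]
r2 m[X7→φ7] = [2, 13]
r2 m[X7→φ9] = [0, 16]
r3 m[φ0→X15] = [10, 14]
r3 m[φ0→X12] = [7, 3]
r3 m[φ1→X15] = [11, 8]
r3 m[φ1→X9] = [9, 3]
r3 m[φ2→X14] = [8, 11]
r3 m[φ2→X9] = [10, 12]
r3 m[φ3→X12] = [1, 4]
r3 m[φ3→X13] = [11, 10]
r3 m[φ4→X11] = [17, 10]
r3 m[φ4→X12] = [9, 4]
r3 m[φ5→X11] = [10, 2]
r3 m[φ5→X7] = [4, 13]
r3 m[φ6→X12] = [12, 8]
r3 m[φ6→X9] = [10, 15]
r3 m[φ7→X14] = [2, 8]
r3 m[φ7→X7] = [10, 18]
r3 m[φ8→X14] = [6, 4]
r3 m[φ8→X11] = [10, 10]
r3 m[φ9→X12] = [7, 2]
r3 m[φ9→X7] = [10, 13]
r3 m[X15→φ0] = [0, 3]
r3 m[X15→φ1] = [3, 7]
r3 m[X14→φ2] = [6, 10]
r3 m[X14→φ7] = [10, 11]
r3 m[X14→φ8] = [4, 13]
r3 m[X11→φ4] = [14, 4]
r3 m[X11→φ5] = [7, 4]
r3 m[X11→φ8] = [9, 0]
r3 m[X12→φ0] = [15, 7]
r3 m[X12→φ3] = [21, 6]
r3 m[X12→φ4] = [21, 10]
r3 m[X12→φ6] = [16, 9]
r3 m[X12→φ9] = [15, 8]
r3 m[X13→φ3] = [0, 0]
r3 m[X9→φ1] = [5, 12]
r3 m[X9→φ2] = [4, 6]
r3 m[X9→φ6] = [7, 6]
r3 m[X7→φ5] = [2, 13]
r3 m[X7→φ7] = [2, 13]
r3 m[X7→φ9] = [0, 16]
r4 m[φ0→X15] = [10, 14]
r4 m[φ0→X12] = [7, 3]
r4 m[φ1→X15] = [11, 8]
r4 m[φ1→X9] = [9, 3]
r4 m[φ2→X14] = [8, 11]
r4 m[φ2→X9] = [10, 12]
r4 m[φ3→X12] = [1, 4]
r4 m[φ3→X13] = [11, 10]
r4 m[φ4→X11] = [17, 10]
r4 m[φ4→X12] = [9, 4]
r4 m[φ5→X11] = [10, 2]
r4 m[φ5→X7] = [4, 13]
r4 m[φ6→X12] = [12, 8]
r4 m[φ6→X9] = [10, 15]
r4 m[φ7→X14] = [2, 8]
r4 m[φ7→X7] = [10, 18]
r4 m[φ8→X14] = [6, 4]
r4 m[φ8→X11] = [10, 10]
r4 m[φ9→X12] = [7, 2]
r4 m[φ9→X7] = [10, 13]
r4 m[X15→φ0] = [11, 8]
r4 m[X15→φ1] = [10, 14]
r4 m[X14→φ2] = [8, 12]
r4 m[X14→φ7] = [14, 15]
r4 m[X14→φ8] = [10, 19]
r4 m[X11→φ4] = [20, 12]
r4 m[X11→φ5] = [27, 20]
r4 m[X11→φ8] = [27, 12]
r4 m[X12→φ0] = [29, 18]
r4 m[X12→φ3] = [35, 17]
r4 m[X12→φ4] = [27, 17]
r4 m[X12→φ6] = [24, 13]
r4 m[X12→φ9] = [29, 19]
r4 m[X13→φ3] = [0, 0]
r4 m[X9→φ1] = [20, 27]
r4 m[X9→φ2] = [19, 18]
r4 m[X9→φ6] = [19, 15]
r4 m[X7→φ5] = [20, 31]
r4 m[X7→φ7] = [14, 26]
r4 m[X7→φ9] = [14, 31]
r5 m[φ0→X15] = [21, 25]
r5 m[φ0→X12] = [17, 14]
r5 m[φ1→X15] = [26, 23]
r5 m[φ1→X9] = [16, 10]
r5 m[φ2→X14] = [23, 25]
r5 m[φ2→X9] = [12, 14]
r5 m[φ3→X12] = [1, 4]
r5 m[φ3→X13] = [22, 21]
r5 m[φ4→X11] = [24, 17]
r5 m[φ4→X12] = [17, 12]
r5 m[φ5→X11] = [28, 20]
r5 m[φ5→X7] = [20, 29]
r5 m[φ6→X12] = [21, 20]
r5 m[φ6→X9] = [14, 19]
r5 m[φ7→X14] = [14, 20]
r5 m[φ7→X7] = [14, 22]
r5 m[φ8→X14] = [18, 16]
r5 m[φ8→X11] = [16, 16]
r5 m[φ9→X12] = [21, 16]
r5 m[φ9→X7] = [21, 24]
r5 m[X15→φ0] = [11, 8]
r5 m[X15→φ1] = [10, 14]
r5 m[X14→φ2] = [8, 12]
r5 m[X14→φ7] = [14, 15]
r5 m[X14→φ8] = [10, 19]
r5 m[X11→φ4] = [20, 12]
r5 m[X11→φ5] = [27, 20]
r5 m[X11→φ8] = [27, 12]
r5 m[X12→φ0] = [29, 18]
r5 m[X12→φ3] = [35, 17]
r5 m[X12→φ4] = [27, 17]
r5 m[X12→φ6] = [24, 13]
r5 m[X12→φ9] = [29, 19]
r5 m[X13→φ3] = [0, 0]
r5 m[X9→φ1] = [20, 27]
r5 m[X9→φ2] = [19, 18]
r5 m[X9→φ6] = [19, 15]
r5 m[X7→φ5] = [20, 31]
r5 m[X7→φ7] = [14, 26]
r5 m[X7→φ9] = [14, 31]
r6 m[φ0→X15] = [21, 25]
r6 m[φ0→X12] = [17, 14]
r6 m[φ1→X15] = [26, 23]
r6 m[φ1→X9] = [16, 10]
r6 m[φ2→X14] = [23, 25]
r6 m[φ2→X9] = [12, 14]
r6 m[φ3→X12] = [1, 4]
r6 m[φ3→X13] = [22, 21]
r6 m[φ4→X11] = [24, 17]
r6 m[φ4→X12] = [17, 12]
r6 m[φ5→X11] = [28, 20]
r6 m[φ5→X7] = [20, 29]
r6 m[φ6→X12] = [21, 20]
r6 m[φ6→X9] = [14, 19]
r6 m[φ7→X14] = [14, 20]
r6 m[φ7→X7] = [14, 22]
r6 m[φ8→X14] = [18, 16]
r6 m[φ8→X11] = [16, 16]
r6 m[φ9→X12] = [21, 16]
r6 m[φ9→X7] = [21, 24]
r6 m[X15→φ0] = [26, 23]
r6 m[X15→φ1] = [21, 25]
r6 m[X14→φ2] = [32, 36]
r6 m[X14→φ7] = [41, 41]
r6 m[X14→φ8] = [37, 45]
r6 m[X11→φ4] = [44, 36]
r6 m[X11→φ5] = [40, 33]
r6 m[X11→φ8] = [52, 37]
r6 m[X12→φ0] = [60, 52]
r6 m[X12→φ3] = [76, 62]
r6 m[X12→φ4] = [60, 54]
r6 m[X12→φ6] = [56, 46]
r6 m[X12→φ9] = [56, 50]
r6 m[X13→φ3] = [0, 0]
r6 m[X9→φ1] = [26, 33]
r6 m[X9→φ2] = [30, 29]
r6 m[X9→φ6] = [28, 24]
r6 m[X7→φ5] = [35, 46]
r6 m[X7→φ7] = [41, 53]
r6 m[X7→φ9] = [34, 51]
r7 m[φ0→X15] = [55, 59]
r7 m[φ0→X12] = [32, 29]
r7 m[φ1→X15] = [32, 29]
r7 m[φ1→X9] = [27, 21]
r7 m[φ2→X14] = [34, 36]
r7 m[φ2→X9] = [36, 38]
r7 m[φ3→X12] = [1, 4]
r7 m[φ3→X13] = [67, 66]
r7 m[φ4→X11] = [61, 54]
r7 m[φ4→X12] = [41, 36]
r7 m[φ5→X11] = [43, 35]
r7 m[φ5→X7] = [33, 42]
r7 m[φ6→X12] = [30, 29]
r7 m[φ6→X9] = [47, 52]
r7 m[φ7→X14] = [41, 47]
r7 m[φ7→X7] = [41, 49]
r7 m[φ8→X14] = [43, 41]
r7 m[φ8→X11] = [43, 43]
r7 m[φ9→X12] = [41, 36]
r7 m[φ9→X7] = [52, 55]
r7 m[X15→φ0] = [26, 23]
r7 m[X15→φ1] = [21, 25]
r7 m[X14→φ2] = [32, 36]
r7 m[X14→φ7] = [41, 41]
r7 m[X14→φ8] = [37, 45]
r7 m[X11→φ4] = [44, 36]
r7 m[X11→φ5] = [40, 33]
r7 m[X11→φ8] = [52, 37]
r7 m[X12→φ0] = [60, 52]
r7 m[X12→φ3] = [76, 62]
r7 m[X12→φ4] = [60, 54]
r7 m[X12→φ6] = [56, 46]
r7 m[X12→φ9] = [56, 50]
r7 m[X13→φ3] = [0, 0]
r7 m[X9→φ1] = [26, 33]
r7 m[X9→φ2] = [30, 29]
r7 m[X9→φ6] = [28, 24]
r7 m[X7→φ5] = [35, 46]
r7 m[X7→φ7] = [41, 53]
r7 m[X7→φ9] = [34, 51]

message @ round 7 = [35, 46]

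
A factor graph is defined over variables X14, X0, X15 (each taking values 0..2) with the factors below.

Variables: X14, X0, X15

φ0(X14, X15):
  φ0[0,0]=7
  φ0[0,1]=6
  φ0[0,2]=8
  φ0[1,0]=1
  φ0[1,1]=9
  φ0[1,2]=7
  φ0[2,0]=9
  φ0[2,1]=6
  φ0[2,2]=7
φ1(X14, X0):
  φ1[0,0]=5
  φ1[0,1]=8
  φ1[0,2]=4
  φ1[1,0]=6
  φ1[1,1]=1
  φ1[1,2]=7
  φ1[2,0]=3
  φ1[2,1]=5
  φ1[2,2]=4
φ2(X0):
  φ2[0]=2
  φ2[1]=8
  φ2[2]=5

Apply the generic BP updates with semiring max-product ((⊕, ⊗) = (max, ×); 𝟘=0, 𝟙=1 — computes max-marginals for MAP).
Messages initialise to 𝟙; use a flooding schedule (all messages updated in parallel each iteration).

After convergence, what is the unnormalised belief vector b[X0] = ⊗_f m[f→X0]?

b[X0] = [108, 512, 315]

init: all messages = 𝟙 over 3 values
r1 m[φ0→X14] = [8, 9, 9]
r1 m[φ0→X15] = [9, 9, 8]
r1 m[φ1→X14] = [8, 7, 5]
r1 m[φ1→X0] = [6, 8, 7]
r1 m[φ2→X0] = [2, 8, 5]
r1 m[X14→φ0] = [1, 1, 1]
r1 m[X14→φ1] = [1, 1, 1]
r1 m[X0→φ1] = [1, 1, 1]
r1 m[X0→φ2] = [1, 1, 1]
r1 m[X15→φ0] = [1, 1, 1]
r2 m[φ0→X14] = [8, 9, 9]
r2 m[φ0→X15] = [9, 9, 8]
r2 m[φ1→X14] = [8, 7, 5]
r2 m[φ1→X0] = [6, 8, 7]
r2 m[φ2→X0] = [2, 8, 5]
r2 m[X14→φ0] = [8, 7, 5]
r2 m[X14→φ1] = [8, 9, 9]
r2 m[X0→φ1] = [2, 8, 5]
r2 m[X0→φ2] = [6, 8, 7]
r2 m[X15→φ0] = [1, 1, 1]
r3 m[φ0→X14] = [8, 9, 9]
r3 m[φ0→X15] = [56, 63, 64]
r3 m[φ1→X14] = [64, 35, 40]
r3 m[φ1→X0] = [54, 64, 63]
r3 m[φ2→X0] = [2, 8, 5]
r3 m[X14→φ0] = [8, 7, 5]
r3 m[X14→φ1] = [8, 9, 9]
r3 m[X0→φ1] = [2, 8, 5]
r3 m[X0→φ2] = [6, 8, 7]
r3 m[X15→φ0] = [1, 1, 1]
r4 m[φ0→X14] = [8, 9, 9]
r4 m[φ0→X15] = [56, 63, 64]
r4 m[φ1→X14] = [64, 35, 40]
r4 m[φ1→X0] = [54, 64, 63]
r4 m[φ2→X0] = [2, 8, 5]
r4 m[X14→φ0] = [64, 35, 40]
r4 m[X14→φ1] = [8, 9, 9]
r4 m[X0→φ1] = [2, 8, 5]
r4 m[X0→φ2] = [54, 64, 63]
r4 m[X15→φ0] = [1, 1, 1]
r5 m[φ0→X14] = [8, 9, 9]
r5 m[φ0→X15] = [448, 384, 512]
r5 m[φ1→X14] = [64, 35, 40]
r5 m[φ1→X0] = [54, 64, 63]
r5 m[φ2→X0] = [2, 8, 5]
r5 m[X14→φ0] = [64, 35, 40]
r5 m[X14→φ1] = [8, 9, 9]
r5 m[X0→φ1] = [2, 8, 5]
r5 m[X0→φ2] = [54, 64, 63]
r5 m[X15→φ0] = [1, 1, 1]
r6 m[φ0→X14] = [8, 9, 9]
r6 m[φ0→X15] = [448, 384, 512]
r6 m[φ1→X14] = [64, 35, 40]
r6 m[φ1→X0] = [54, 64, 63]
r6 m[φ2→X0] = [2, 8, 5]
r6 m[X14→φ0] = [64, 35, 40]
r6 m[X14→φ1] = [8, 9, 9]
r6 m[X0→φ1] = [2, 8, 5]
r6 m[X0→φ2] = [54, 64, 63]
r6 m[X15→φ0] = [1, 1, 1]
fixed point reached at round 6
b[X0] = ⊗ incoming = [108, 512, 315]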